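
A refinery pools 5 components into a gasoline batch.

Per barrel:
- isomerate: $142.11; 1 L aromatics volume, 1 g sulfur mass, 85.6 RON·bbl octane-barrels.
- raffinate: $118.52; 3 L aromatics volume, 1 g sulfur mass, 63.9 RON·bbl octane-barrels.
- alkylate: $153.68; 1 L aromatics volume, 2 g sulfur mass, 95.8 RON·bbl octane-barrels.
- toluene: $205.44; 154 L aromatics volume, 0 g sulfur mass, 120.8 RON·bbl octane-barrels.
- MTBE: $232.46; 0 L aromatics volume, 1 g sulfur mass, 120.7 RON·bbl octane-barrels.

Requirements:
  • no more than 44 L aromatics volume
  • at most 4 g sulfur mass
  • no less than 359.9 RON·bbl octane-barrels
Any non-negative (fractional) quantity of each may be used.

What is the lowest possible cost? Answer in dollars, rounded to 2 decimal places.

Let x1 = barrels of isomerate, x2 = barrels of raffinate, x3 = barrels of alkylate, x4 = barrels of toluene, x5 = barrels of MTBE.
Minimise 142.11x1 + 118.52x2 + 153.68x3 + 205.44x4 + 232.46x5 s.t.:
  1x1 + 3x2 + 1x3 + 154x4 ≤ 44   (aromatics volume)
  1x1 + 1x2 + 2x3 + 1x5 ≤ 4   (sulfur mass)
  85.6x1 + 63.9x2 + 95.8x3 + 120.8x4 + 120.7x5 ≥ 359.9   (octane-barrels)
  x1, x2, x3, x4, x5 ≥ 0.
At the optimum only isomerate, alkylate, toluene are positive (raffinate, MTBE = 0). The aromatics volume, sulfur mass, octane-barrels requirements are met with equality.
That vertex is x1 = 3.62805, x3 = 0.185975, x4 = 0.260948.
Total cost: 142.11·3.62805 + 153.68·0.185975 + 205.44·0.260948 = 597.7720.

$597.77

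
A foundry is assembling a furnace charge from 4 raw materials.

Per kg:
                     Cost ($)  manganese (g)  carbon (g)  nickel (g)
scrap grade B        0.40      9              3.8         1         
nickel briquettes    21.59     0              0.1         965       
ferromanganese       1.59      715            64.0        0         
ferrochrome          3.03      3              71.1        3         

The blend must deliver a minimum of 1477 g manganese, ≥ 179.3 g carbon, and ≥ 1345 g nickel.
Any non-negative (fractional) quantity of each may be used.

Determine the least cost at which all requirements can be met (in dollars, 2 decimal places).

$34.54

Set it up as a linear program. Let x1 = kg of scrap grade B, x2 = kg of nickel briquettes, x3 = kg of ferromanganese, x4 = kg of ferrochrome.
Minimise 0.4x1 + 21.59x2 + 1.59x3 + 3.03x4 subject to:
  9x1 + 715x3 + 3x4 ≥ 1477   (manganese)
  3.8x1 + 0.1x2 + 64x3 + 71.1x4 ≥ 179.3   (carbon)
  1x1 + 965x2 + 3x4 ≥ 1345   (nickel)
  x1, x2, x3, x4 ≥ 0.
The optimal basis is {nickel briquettes, ferromanganese}; scrap grade B, ferrochrome drop out. The carbon and nickel requirements are met with equality.
That vertex is x2 = 1.3938, x3 = 2.7994.
Hence cost = 21.59·1.3938 + 1.59·2.7994 = $34.5432.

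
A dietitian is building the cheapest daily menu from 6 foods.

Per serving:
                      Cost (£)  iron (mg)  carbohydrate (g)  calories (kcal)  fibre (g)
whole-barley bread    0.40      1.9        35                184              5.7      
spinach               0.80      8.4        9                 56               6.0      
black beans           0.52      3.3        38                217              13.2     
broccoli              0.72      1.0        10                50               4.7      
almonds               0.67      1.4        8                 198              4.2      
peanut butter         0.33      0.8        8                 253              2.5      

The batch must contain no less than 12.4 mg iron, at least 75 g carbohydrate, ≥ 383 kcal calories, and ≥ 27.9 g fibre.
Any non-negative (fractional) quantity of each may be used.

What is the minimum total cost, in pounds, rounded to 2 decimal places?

Let x1 = servings of whole-barley bread, x2 = servings of spinach, x3 = servings of black beans, x4 = servings of broccoli, x5 = servings of almonds, x6 = servings of peanut butter.
Minimise 0.4x1 + 0.8x2 + 0.52x3 + 0.72x4 + 0.67x5 + 0.33x6 with:
  1.9x1 + 8.4x2 + 3.3x3 + 1x4 + 1.4x5 + 0.8x6 ≥ 12.4   (iron)
  35x1 + 9x2 + 38x3 + 10x4 + 8x5 + 8x6 ≥ 75   (carbohydrate)
  184x1 + 56x2 + 217x3 + 50x4 + 198x5 + 253x6 ≥ 383   (calories)
  5.7x1 + 6x2 + 13.2x3 + 4.7x4 + 4.2x5 + 2.5x6 ≥ 27.9   (fibre)
  x1, x2, x3, x4, x5, x6 ≥ 0.
The minimum-cost mix takes nothing from whole-barley bread, broccoli, almonds, peanut butter — only spinach, black beans. There the iron and carbohydrate constraints are tight.
So spinach = 0.7727 servings, black beans = 1.791 servings.
Cost = 0.8·0.7727 + 0.52·1.791 = 1.5495.

£1.55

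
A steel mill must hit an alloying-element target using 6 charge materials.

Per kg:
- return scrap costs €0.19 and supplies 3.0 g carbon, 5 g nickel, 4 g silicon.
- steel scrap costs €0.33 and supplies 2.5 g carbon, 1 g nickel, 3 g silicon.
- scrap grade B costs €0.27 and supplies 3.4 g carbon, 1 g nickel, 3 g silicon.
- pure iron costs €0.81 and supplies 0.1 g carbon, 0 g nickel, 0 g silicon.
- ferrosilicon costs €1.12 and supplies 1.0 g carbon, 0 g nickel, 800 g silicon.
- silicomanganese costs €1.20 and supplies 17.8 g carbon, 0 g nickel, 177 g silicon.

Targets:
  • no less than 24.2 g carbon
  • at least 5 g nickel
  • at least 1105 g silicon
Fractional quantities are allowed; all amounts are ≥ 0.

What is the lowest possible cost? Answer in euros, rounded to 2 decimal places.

€2.81

Let x1 = kg of return scrap, x2 = kg of steel scrap, x3 = kg of scrap grade B, x4 = kg of pure iron, x5 = kg of ferrosilicon, x6 = kg of silicomanganese.
Minimise 0.19x1 + 0.33x2 + 0.27x3 + 0.81x4 + 1.12x5 + 1.2x6 with:
  3x1 + 2.5x2 + 3.4x3 + 0.1x4 + 1x5 + 17.8x6 ≥ 24.2   (carbon)
  5x1 + 1x2 + 1x3 ≥ 5   (nickel)
  4x1 + 3x2 + 3x3 + 800x5 + 177x6 ≥ 1105   (silicon)
  x1, x2, x3, x4, x5, x6 ≥ 0.
The optimal basis is {return scrap, ferrosilicon, silicomanganese}; steel scrap, scrap grade B, pure iron drop out. Binding constraints: carbon, nickel, silicon.
Solving gives x1 = 1, x5 = 1.127, x6 = 1.128.
Cost = 0.19·1 + 1.12·1.127 + 1.2·1.128 = 2.8058.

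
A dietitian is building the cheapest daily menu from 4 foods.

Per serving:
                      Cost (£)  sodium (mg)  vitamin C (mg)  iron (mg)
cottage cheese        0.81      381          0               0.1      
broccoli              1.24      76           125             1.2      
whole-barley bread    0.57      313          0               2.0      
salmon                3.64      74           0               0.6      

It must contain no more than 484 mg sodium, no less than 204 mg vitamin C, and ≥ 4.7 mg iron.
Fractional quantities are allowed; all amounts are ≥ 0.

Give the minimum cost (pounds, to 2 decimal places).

Let x1 = servings of cottage cheese, x2 = servings of broccoli, x3 = servings of whole-barley bread, x4 = servings of salmon.
min 0.81x1 + 1.24x2 + 0.57x3 + 3.64x4 s.t.:
  381x1 + 76x2 + 313x3 + 74x4 ≤ 484   (sodium)
  125x2 ≥ 204   (vitamin C)
  0.1x1 + 1.2x2 + 2x3 + 0.6x4 ≥ 4.7   (iron)
  x1, x2, x3, x4 ≥ 0.
The optimal basis is {broccoli, whole-barley bread}; cottage cheese, salmon drop out. Binding constraints: sodium and iron.
Solving gives x2 = 2.25, x3 = 1.
Total cost: 1.24·2.25 + 0.57·1 = 3.3600.

£3.36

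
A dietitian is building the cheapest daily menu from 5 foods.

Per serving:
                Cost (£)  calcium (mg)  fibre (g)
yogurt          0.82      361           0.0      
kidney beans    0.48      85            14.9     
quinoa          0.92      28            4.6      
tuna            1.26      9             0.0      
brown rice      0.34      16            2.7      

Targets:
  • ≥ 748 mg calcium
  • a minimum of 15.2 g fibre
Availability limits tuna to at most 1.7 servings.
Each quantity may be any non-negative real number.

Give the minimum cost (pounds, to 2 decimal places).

Let x1 = servings of yogurt, x2 = servings of kidney beans, x3 = servings of quinoa, x4 = servings of tuna, x5 = servings of brown rice.
min 0.82x1 + 0.48x2 + 0.92x3 + 1.26x4 + 0.34x5 s.t.:
  361x1 + 85x2 + 28x3 + 9x4 + 16x5 ≥ 748   (calcium)
  14.9x2 + 4.6x3 + 2.7x5 ≥ 15.2   (fibre)
  x4 ≤ 1.7
  x1, x2, x3, x4, x5 ≥ 0.
At the optimum only yogurt, kidney beans are positive (quinoa, tuna, brown rice = 0). Binding constraints: calcium and fibre.
That vertex is x1 = 1.832, x2 = 1.02.
Cost = 0.82·1.832 + 0.48·1.02 = 1.9918.

£1.99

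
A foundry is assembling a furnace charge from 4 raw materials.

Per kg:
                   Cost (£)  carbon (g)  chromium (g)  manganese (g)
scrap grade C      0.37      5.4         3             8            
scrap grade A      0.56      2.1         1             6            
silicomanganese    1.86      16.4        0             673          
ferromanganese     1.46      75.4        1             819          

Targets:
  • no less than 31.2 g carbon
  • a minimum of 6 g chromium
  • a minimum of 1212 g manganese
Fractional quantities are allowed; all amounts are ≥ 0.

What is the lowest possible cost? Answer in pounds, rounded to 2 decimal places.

£2.70

Let x1 = kg of scrap grade C, x2 = kg of scrap grade A, x3 = kg of silicomanganese, x4 = kg of ferromanganese.
min 0.37x1 + 0.56x2 + 1.86x3 + 1.46x4 with:
  5.4x1 + 2.1x2 + 16.4x3 + 75.4x4 ≥ 31.2   (carbon)
  3x1 + 1x2 + 1x4 ≥ 6   (chromium)
  8x1 + 6x2 + 673x3 + 819x4 ≥ 1212   (manganese)
  x1, x2, x3, x4 ≥ 0.
The minimum-cost mix takes nothing from scrap grade A, silicomanganese — only scrap grade C, ferromanganese. The chromium and manganese requirements are met with equality.
So scrap grade C = 1.512 kg, ferromanganese = 1.465 kg.
Cost = 0.37·1.512 + 1.46·1.465 = 2.6983.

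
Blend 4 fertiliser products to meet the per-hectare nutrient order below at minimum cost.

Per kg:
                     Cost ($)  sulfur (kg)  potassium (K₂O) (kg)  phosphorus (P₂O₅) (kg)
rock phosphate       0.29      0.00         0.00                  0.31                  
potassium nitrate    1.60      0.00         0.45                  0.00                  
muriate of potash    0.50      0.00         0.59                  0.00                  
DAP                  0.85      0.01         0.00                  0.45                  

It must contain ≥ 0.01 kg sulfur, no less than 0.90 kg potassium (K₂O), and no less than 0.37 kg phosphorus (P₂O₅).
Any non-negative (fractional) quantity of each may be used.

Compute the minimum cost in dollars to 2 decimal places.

$1.61

Set it up as a linear program. Let x1 = kg of rock phosphate, x2 = kg of potassium nitrate, x3 = kg of muriate of potash, x4 = kg of DAP.
min 0.29x1 + 1.6x2 + 0.5x3 + 0.85x4 s.t.:
  0.01x4 ≥ 0.01   (sulfur)
  0.45x2 + 0.59x3 ≥ 0.9   (potassium (K₂O))
  0.31x1 + 0.45x4 ≥ 0.37   (phosphorus (P₂O₅))
  x1, x2, x3, x4 ≥ 0.
The optimal basis is {muriate of potash, DAP}; rock phosphate, potassium nitrate drop out. Binding constraints: sulfur and potassium (K₂O).
Solving gives x3 = 1.525, x4 = 1.
Total cost: 0.5·1.525 + 0.85·1 = 1.6125.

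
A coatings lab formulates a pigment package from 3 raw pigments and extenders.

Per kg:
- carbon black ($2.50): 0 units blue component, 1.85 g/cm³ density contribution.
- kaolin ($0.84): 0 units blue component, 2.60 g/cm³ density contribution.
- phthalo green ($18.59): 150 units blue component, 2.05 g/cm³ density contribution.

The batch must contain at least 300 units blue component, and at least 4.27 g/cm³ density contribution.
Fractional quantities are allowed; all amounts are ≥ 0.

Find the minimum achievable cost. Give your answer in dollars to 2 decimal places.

$37.23

Let x1 = kg of carbon black, x2 = kg of kaolin, x3 = kg of phthalo green.
Minimise 2.5x1 + 0.84x2 + 18.59x3 s.t.:
  150x3 ≥ 300   (blue component)
  1.85x1 + 2.6x2 + 2.05x3 ≥ 4.27   (density contribution)
  x1, x2, x3 ≥ 0.
The optimal basis is {kaolin, phthalo green}; carbon black drops out. Binding constraints: blue component and density contribution.
So kaolin = 0.06538 kg, phthalo green = 2 kg.
Cost = 0.84·0.06538 + 18.59·2 = 37.2349.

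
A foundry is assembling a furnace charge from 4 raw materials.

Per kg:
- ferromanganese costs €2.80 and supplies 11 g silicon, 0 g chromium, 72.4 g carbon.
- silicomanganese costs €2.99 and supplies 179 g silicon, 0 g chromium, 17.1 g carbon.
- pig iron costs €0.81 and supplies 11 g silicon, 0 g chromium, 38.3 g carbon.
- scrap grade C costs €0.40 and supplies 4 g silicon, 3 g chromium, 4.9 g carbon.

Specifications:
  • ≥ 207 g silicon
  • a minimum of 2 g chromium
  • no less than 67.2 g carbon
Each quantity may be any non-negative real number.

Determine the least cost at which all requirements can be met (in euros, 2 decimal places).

Let x1 = kg of ferromanganese, x2 = kg of silicomanganese, x3 = kg of pig iron, x4 = kg of scrap grade C.
Minimize 2.8x1 + 2.99x2 + 0.81x3 + 0.4x4 subject to:
  11x1 + 179x2 + 11x3 + 4x4 ≥ 207   (silicon)
  3x4 ≥ 2   (chromium)
  72.4x1 + 17.1x2 + 38.3x3 + 4.9x4 ≥ 67.2   (carbon)
  x1, x2, x3, x4 ≥ 0.
The minimum-cost mix takes nothing from ferromanganese — only silicomanganese, pig iron, scrap grade C. Binding constraints: silicon, chromium, carbon.
Optimal quantities: silicomanganese = 1.068 kg, pig iron = 1.192 kg, scrap grade C = 0.6667 kg.
Hence cost = 2.99·1.068 + 0.81·1.192 + 0.4·0.6667 = €4.4255.

€4.43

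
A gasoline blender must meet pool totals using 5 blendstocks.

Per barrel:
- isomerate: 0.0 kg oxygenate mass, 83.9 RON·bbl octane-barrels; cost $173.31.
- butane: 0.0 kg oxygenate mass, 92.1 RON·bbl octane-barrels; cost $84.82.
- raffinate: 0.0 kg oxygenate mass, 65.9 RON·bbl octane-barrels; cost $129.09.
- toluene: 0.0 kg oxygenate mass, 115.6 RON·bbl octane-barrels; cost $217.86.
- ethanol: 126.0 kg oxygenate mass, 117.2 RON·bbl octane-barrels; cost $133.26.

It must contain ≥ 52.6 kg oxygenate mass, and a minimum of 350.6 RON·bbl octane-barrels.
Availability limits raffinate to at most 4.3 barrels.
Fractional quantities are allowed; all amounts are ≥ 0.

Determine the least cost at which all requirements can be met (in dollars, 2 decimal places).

This is a linear program. Let x1 = barrels of isomerate, x2 = barrels of butane, x3 = barrels of raffinate, x4 = barrels of toluene, x5 = barrels of ethanol.
Minimize 173.31x1 + 84.82x2 + 129.09x3 + 217.86x4 + 133.26x5 subject to:
  126x5 ≥ 52.6   (oxygenate mass)
  83.9x1 + 92.1x2 + 65.9x3 + 115.6x4 + 117.2x5 ≥ 350.6   (octane-barrels)
  x3 ≤ 4.3
  x1, x2, x3, x4, x5 ≥ 0.
At the optimum only butane, ethanol are positive (isomerate, raffinate, toluene = 0). The oxygenate mass and octane-barrels requirements are met with equality.
So butane = 3.2755 barrels, ethanol = 0.41746 barrels.
Total cost: 84.82·3.2755 + 133.26·0.41746 = 333.4586.

$333.46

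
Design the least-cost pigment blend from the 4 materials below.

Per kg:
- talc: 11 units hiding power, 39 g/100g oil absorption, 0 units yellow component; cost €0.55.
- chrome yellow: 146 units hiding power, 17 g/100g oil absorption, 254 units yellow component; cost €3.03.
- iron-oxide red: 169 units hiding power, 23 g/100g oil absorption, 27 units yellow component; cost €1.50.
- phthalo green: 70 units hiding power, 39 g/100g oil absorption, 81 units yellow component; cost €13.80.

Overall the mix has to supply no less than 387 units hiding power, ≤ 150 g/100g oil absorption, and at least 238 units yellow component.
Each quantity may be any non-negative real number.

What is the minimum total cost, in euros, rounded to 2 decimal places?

Treat it as an LP. Let x1 = kg of talc, x2 = kg of chrome yellow, x3 = kg of iron-oxide red, x4 = kg of phthalo green.
Minimize 0.55x1 + 3.03x2 + 1.5x3 + 13.8x4 subject to:
  11x1 + 146x2 + 169x3 + 70x4 ≥ 387   (hiding power)
  39x1 + 17x2 + 23x3 + 39x4 ≤ 150   (oil absorption)
  254x2 + 27x3 + 81x4 ≥ 238   (yellow component)
  x1, x2, x3, x4 ≥ 0.
The cheapest feasible vertex uses only chrome yellow, iron-oxide red; talc, phthalo green are not used. There the hiding power and yellow component constraints are tight.
That vertex is x2 = 0.7637, x3 = 1.63.
Hence cost = 3.03·0.7637 + 1.5·1.63 = €4.7590.

€4.76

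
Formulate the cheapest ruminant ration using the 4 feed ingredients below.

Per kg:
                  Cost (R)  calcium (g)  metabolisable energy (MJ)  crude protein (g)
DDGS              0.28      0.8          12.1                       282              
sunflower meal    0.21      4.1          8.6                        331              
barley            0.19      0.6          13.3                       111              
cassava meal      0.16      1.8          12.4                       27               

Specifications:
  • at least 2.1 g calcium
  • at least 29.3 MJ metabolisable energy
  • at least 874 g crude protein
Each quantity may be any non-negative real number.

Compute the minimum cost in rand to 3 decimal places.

R0.630

Let x1 = kg of DDGS, x2 = kg of sunflower meal, x3 = kg of barley, x4 = kg of cassava meal.
min 0.28x1 + 0.21x2 + 0.19x3 + 0.16x4 with:
  0.8x1 + 4.1x2 + 0.6x3 + 1.8x4 ≥ 2.1   (calcium)
  12.1x1 + 8.6x2 + 13.3x3 + 12.4x4 ≥ 29.3   (metabolisable energy)
  282x1 + 331x2 + 111x3 + 27x4 ≥ 874   (crude protein)
  x1, x2, x3, x4 ≥ 0.
The optimal basis is {sunflower meal, barley}; DDGS, cassava meal drop out. Binding constraints: metabolisable energy and crude protein.
So sunflower meal = 2.428 kg, barley = 0.6329 kg.
Cost = 0.21·2.428 + 0.19·0.6329 = 0.63013.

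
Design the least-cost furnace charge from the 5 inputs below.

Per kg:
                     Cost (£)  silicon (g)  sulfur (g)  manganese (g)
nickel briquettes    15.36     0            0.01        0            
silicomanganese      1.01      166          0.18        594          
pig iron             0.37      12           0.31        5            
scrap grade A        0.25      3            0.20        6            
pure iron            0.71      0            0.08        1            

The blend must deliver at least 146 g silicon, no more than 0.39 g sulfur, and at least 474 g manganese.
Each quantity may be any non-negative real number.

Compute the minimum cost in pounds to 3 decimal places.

Set it up as a linear program. Let x1 = kg of nickel briquettes, x2 = kg of silicomanganese, x3 = kg of pig iron, x4 = kg of scrap grade A, x5 = kg of pure iron.
Minimise 15.36x1 + 1.01x2 + 0.37x3 + 0.25x4 + 0.71x5 with:
  166x2 + 12x3 + 3x4 ≥ 146   (silicon)
  0.01x1 + 0.18x2 + 0.31x3 + 0.2x4 + 0.08x5 ≤ 0.39   (sulfur)
  594x2 + 5x3 + 6x4 + 1x5 ≥ 474   (manganese)
  x1, x2, x3, x4, x5 ≥ 0.
The minimum-cost mix takes nothing from nickel briquettes, pig iron, scrap grade A, pure iron — only silicomanganese. There the silicon constraint is tight.
So silicomanganese = 0.8795 kg.
Objective = 1.01·0.8795 = 0.88830.

£0.888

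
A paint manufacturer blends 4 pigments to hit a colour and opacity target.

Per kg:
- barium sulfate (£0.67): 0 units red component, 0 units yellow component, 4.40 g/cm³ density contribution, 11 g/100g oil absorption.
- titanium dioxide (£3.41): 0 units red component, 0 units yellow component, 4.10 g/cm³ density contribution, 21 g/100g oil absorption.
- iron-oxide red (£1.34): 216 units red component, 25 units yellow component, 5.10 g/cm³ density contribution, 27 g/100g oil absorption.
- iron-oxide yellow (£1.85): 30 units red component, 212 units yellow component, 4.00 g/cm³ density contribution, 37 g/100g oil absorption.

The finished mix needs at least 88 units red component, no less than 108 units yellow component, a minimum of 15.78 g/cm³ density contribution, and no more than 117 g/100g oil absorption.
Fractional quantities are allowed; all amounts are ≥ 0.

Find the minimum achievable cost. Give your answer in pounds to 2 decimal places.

This is a linear program. Let x1 = kg of barium sulfate, x2 = kg of titanium dioxide, x3 = kg of iron-oxide red, x4 = kg of iron-oxide yellow.
Minimize 0.67x1 + 3.41x2 + 1.34x3 + 1.85x4 s.t.:
  216x3 + 30x4 ≥ 88   (red component)
  25x3 + 212x4 ≥ 108   (yellow component)
  4.4x1 + 4.1x2 + 5.1x3 + 4x4 ≥ 15.78   (density contribution)
  11x1 + 21x2 + 27x3 + 37x4 ≤ 117   (oil absorption)
  x1, x2, x3, x4 ≥ 0.
The optimal basis is {barium sulfate, iron-oxide red, iron-oxide yellow}; titanium dioxide drops out. There the red component, yellow component, density contribution constraints are tight.
So barium sulfate = 2.763 kg, iron-oxide red = 0.3423 kg, iron-oxide yellow = 0.4691 kg.
Objective = 0.67·2.763 + 1.34·0.3423 + 1.85·0.4691 = 3.1777.

£3.18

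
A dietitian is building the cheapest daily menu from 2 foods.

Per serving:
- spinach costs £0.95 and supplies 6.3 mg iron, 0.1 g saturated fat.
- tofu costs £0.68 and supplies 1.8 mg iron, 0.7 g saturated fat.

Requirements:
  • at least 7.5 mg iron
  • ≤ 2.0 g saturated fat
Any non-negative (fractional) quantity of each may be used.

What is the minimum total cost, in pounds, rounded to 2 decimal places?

This is a linear program. Let x1 = servings of spinach, x2 = servings of tofu.
Minimise 0.95x1 + 0.68x2 subject to:
  6.3x1 + 1.8x2 ≥ 7.5   (iron)
  0.1x1 + 0.7x2 ≤ 2   (saturated fat)
  x1, x2 ≥ 0.
The cheapest feasible vertex uses only spinach; tofu is not used. The iron requirement is met with equality.
That vertex is x1 = 1.19.
Objective = 0.95·1.19 = 1.1305.

£1.13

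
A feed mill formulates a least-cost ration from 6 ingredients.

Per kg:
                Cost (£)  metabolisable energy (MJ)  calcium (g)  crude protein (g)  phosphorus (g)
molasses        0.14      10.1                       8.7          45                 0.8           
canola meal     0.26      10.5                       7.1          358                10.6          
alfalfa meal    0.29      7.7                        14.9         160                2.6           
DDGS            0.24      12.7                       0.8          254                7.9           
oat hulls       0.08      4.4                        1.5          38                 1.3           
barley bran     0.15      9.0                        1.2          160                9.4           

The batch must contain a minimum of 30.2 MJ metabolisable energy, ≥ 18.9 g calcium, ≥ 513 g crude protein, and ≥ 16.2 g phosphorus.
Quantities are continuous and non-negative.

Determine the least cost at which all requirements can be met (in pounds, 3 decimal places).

£0.542

Let x1 = kg of molasses, x2 = kg of canola meal, x3 = kg of alfalfa meal, x4 = kg of DDGS, x5 = kg of oat hulls, x6 = kg of barley bran.
Minimize 0.14x1 + 0.26x2 + 0.29x3 + 0.24x4 + 0.08x5 + 0.15x6 with:
  10.1x1 + 10.5x2 + 7.7x3 + 12.7x4 + 4.4x5 + 9x6 ≥ 30.2   (metabolisable energy)
  8.7x1 + 7.1x2 + 14.9x3 + 0.8x4 + 1.5x5 + 1.2x6 ≥ 18.9   (calcium)
  45x1 + 358x2 + 160x3 + 254x4 + 38x5 + 160x6 ≥ 513   (crude protein)
  0.8x1 + 10.6x2 + 2.6x3 + 7.9x4 + 1.3x5 + 9.4x6 ≥ 16.2   (phosphorus)
  x1, x2, x3, x4, x5, x6 ≥ 0.
At the optimum only molasses, canola meal, barley bran are positive (alfalfa meal, DDGS, oat hulls = 0). Binding constraints: metabolisable energy, calcium, crude protein.
So molasses = 1.324 kg, canola meal = 0.9007 kg, barley bran = 0.8184 kg.
Hence cost = 0.14·1.324 + 0.26·0.9007 + 0.15·0.8184 = £0.54230.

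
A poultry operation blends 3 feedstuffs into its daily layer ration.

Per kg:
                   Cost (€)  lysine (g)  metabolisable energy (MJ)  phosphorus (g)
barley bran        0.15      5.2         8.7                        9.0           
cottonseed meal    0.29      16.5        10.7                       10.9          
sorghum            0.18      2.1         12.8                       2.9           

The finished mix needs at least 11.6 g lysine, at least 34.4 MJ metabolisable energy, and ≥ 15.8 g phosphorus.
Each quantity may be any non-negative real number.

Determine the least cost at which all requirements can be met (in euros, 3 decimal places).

€0.527

Treat it as an LP. Let x1 = kg of barley bran, x2 = kg of cottonseed meal, x3 = kg of sorghum.
Minimize 0.15x1 + 0.29x2 + 0.18x3 with:
  5.2x1 + 16.5x2 + 2.1x3 ≥ 11.6   (lysine)
  8.7x1 + 10.7x2 + 12.8x3 ≥ 34.4   (metabolisable energy)
  9x1 + 10.9x2 + 2.9x3 ≥ 15.8   (phosphorus)
  x1, x2, x3 ≥ 0.
At the optimum only barley bran, sorghum are positive (cottonseed meal = 0). Binding constraints: lysine and metabolisable energy.
Solving gives x1 = 1.579, x3 = 1.614.
Total cost: 0.15·1.579 + 0.18·1.614 = 0.52737.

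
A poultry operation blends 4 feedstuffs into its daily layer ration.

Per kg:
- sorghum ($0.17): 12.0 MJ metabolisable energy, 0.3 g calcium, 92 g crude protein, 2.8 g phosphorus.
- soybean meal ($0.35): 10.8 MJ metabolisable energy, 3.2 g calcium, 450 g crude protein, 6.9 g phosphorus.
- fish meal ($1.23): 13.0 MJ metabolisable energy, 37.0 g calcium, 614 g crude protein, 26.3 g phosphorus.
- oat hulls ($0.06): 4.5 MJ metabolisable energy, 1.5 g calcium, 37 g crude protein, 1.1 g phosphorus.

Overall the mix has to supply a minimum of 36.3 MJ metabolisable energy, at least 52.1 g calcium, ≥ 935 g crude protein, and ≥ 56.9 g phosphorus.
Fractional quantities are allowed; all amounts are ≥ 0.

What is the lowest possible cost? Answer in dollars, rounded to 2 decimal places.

$2.68

Treat it as an LP. Let x1 = kg of sorghum, x2 = kg of soybean meal, x3 = kg of fish meal, x4 = kg of oat hulls.
min 0.17x1 + 0.35x2 + 1.23x3 + 0.06x4 subject to:
  12x1 + 10.8x2 + 13x3 + 4.5x4 ≥ 36.3   (metabolisable energy)
  0.3x1 + 3.2x2 + 37x3 + 1.5x4 ≥ 52.1   (calcium)
  92x1 + 450x2 + 614x3 + 37x4 ≥ 935   (crude protein)
  2.8x1 + 6.9x2 + 26.3x3 + 1.1x4 ≥ 56.9   (phosphorus)
  x1, x2, x3, x4 ≥ 0.
The optimal basis is {fish meal, oat hulls}; sorghum, soybean meal drop out. The metabolisable energy and phosphorus requirements are met with equality.
That vertex is x3 = 2.077, x4 = 2.066.
Total cost: 1.23·2.077 + 0.06·2.066 = 2.6787.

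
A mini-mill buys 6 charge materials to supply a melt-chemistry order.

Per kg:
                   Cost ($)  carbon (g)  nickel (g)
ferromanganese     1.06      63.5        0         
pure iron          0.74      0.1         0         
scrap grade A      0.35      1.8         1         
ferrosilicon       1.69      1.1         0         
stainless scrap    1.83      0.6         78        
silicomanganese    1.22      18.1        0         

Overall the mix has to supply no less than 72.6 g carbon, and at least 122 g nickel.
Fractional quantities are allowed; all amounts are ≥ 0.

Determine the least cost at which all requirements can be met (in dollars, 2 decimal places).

$4.06

This is a linear program. Let x1 = kg of ferromanganese, x2 = kg of pure iron, x3 = kg of scrap grade A, x4 = kg of ferrosilicon, x5 = kg of stainless scrap, x6 = kg of silicomanganese.
Minimise 1.06x1 + 0.74x2 + 0.35x3 + 1.69x4 + 1.83x5 + 1.22x6 with:
  63.5x1 + 0.1x2 + 1.8x3 + 1.1x4 + 0.6x5 + 18.1x6 ≥ 72.6   (carbon)
  1x3 + 78x5 ≥ 122   (nickel)
  x1, x2, x3, x4, x5, x6 ≥ 0.
The minimum-cost mix takes nothing from pure iron, scrap grade A, ferrosilicon, silicomanganese — only ferromanganese, stainless scrap. There the carbon and nickel constraints are tight.
Optimal quantities: ferromanganese = 1.129 kg, stainless scrap = 1.564 kg.
Objective = 1.06·1.129 + 1.83·1.564 = 4.0589.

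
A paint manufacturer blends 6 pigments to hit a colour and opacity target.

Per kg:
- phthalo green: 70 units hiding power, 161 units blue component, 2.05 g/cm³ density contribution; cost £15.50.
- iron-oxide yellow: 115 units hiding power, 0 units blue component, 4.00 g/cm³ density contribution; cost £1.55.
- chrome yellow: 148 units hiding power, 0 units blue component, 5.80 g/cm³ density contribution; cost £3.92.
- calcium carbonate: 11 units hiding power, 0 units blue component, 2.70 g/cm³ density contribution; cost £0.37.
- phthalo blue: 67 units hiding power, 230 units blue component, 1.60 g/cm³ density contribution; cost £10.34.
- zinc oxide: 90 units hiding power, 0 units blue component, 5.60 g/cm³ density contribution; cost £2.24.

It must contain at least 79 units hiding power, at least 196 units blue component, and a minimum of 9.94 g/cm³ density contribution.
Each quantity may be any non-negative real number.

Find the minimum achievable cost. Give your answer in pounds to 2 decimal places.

Let x1 = kg of phthalo green, x2 = kg of iron-oxide yellow, x3 = kg of chrome yellow, x4 = kg of calcium carbonate, x5 = kg of phthalo blue, x6 = kg of zinc oxide.
Minimize 15.5x1 + 1.55x2 + 3.92x3 + 0.37x4 + 10.34x5 + 2.24x6 s.t.:
  70x1 + 115x2 + 148x3 + 11x4 + 67x5 + 90x6 ≥ 79   (hiding power)
  161x1 + 230x5 ≥ 196   (blue component)
  2.05x1 + 4x2 + 5.8x3 + 2.7x4 + 1.6x5 + 5.6x6 ≥ 9.94   (density contribution)
  x1, x2, x3, x4, x5, x6 ≥ 0.
The minimum-cost mix takes nothing from phthalo green, iron-oxide yellow, chrome yellow, zinc oxide — only calcium carbonate, phthalo blue. The blue component and density contribution requirements are met with equality.
That vertex is x4 = 3.176, x5 = 0.8522.
Cost = 0.37·3.176 + 10.34·0.8522 = 9.9869.

£9.99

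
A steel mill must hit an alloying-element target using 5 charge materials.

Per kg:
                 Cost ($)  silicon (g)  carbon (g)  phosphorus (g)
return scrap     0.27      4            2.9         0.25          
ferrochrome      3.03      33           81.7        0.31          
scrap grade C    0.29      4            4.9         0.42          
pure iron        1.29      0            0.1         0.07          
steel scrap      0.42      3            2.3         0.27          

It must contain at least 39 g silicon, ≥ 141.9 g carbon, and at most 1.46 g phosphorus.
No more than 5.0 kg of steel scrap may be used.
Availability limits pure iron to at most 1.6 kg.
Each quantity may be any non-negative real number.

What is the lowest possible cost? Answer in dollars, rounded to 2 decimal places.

This is a linear program. Let x1 = kg of return scrap, x2 = kg of ferrochrome, x3 = kg of scrap grade C, x4 = kg of pure iron, x5 = kg of steel scrap.
Minimize 0.27x1 + 3.03x2 + 0.29x3 + 1.29x4 + 0.42x5 subject to:
  4x1 + 33x2 + 4x3 + 3x5 ≥ 39   (silicon)
  2.9x1 + 81.7x2 + 4.9x3 + 0.1x4 + 2.3x5 ≥ 141.9   (carbon)
  0.25x1 + 0.31x2 + 0.42x3 + 0.07x4 + 0.27x5 ≤ 1.46   (phosphorus)
  x5 ≤ 5
  x4 ≤ 1.6
  x1, x2, x3, x4, x5 ≥ 0.
The optimal basis is {ferrochrome}; return scrap, scrap grade C, pure iron, steel scrap drop out. There the carbon constraint is tight.
That vertex is x2 = 1.737.
Cost = 3.03·1.737 = 5.2631.

$5.26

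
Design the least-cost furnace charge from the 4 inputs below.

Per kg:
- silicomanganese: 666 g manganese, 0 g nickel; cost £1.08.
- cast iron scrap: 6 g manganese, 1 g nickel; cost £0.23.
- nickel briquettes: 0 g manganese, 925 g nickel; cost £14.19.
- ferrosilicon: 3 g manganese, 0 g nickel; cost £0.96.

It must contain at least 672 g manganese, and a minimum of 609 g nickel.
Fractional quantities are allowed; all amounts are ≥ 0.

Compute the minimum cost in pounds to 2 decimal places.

£10.43

Set it up as a linear program. Let x1 = kg of silicomanganese, x2 = kg of cast iron scrap, x3 = kg of nickel briquettes, x4 = kg of ferrosilicon.
Minimise 1.08x1 + 0.23x2 + 14.19x3 + 0.96x4 with:
  666x1 + 6x2 + 3x4 ≥ 672   (manganese)
  1x2 + 925x3 ≥ 609   (nickel)
  x1, x2, x3, x4 ≥ 0.
At the optimum only silicomanganese, nickel briquettes are positive (cast iron scrap, ferrosilicon = 0). Binding constraints: manganese and nickel.
Optimal quantities: silicomanganese = 1.009 kg, nickel briquettes = 0.6584 kg.
Objective = 1.08·1.009 + 14.19·0.6584 = 10.4324.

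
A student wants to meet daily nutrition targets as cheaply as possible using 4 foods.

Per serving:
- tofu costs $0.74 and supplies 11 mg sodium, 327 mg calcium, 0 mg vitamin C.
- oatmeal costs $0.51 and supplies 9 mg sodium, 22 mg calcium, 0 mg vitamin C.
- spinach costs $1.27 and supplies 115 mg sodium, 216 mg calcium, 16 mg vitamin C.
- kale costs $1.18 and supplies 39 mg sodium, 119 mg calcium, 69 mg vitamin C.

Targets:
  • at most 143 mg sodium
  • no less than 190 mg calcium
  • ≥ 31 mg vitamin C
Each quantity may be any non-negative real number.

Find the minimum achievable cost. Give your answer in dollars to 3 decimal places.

Treat it as an LP. Let x1 = servings of tofu, x2 = servings of oatmeal, x3 = servings of spinach, x4 = servings of kale.
min 0.74x1 + 0.51x2 + 1.27x3 + 1.18x4 subject to:
  11x1 + 9x2 + 115x3 + 39x4 ≤ 143   (sodium)
  327x1 + 22x2 + 216x3 + 119x4 ≥ 190   (calcium)
  16x3 + 69x4 ≥ 31   (vitamin C)
  x1, x2, x3, x4 ≥ 0.
The optimal basis is {tofu, kale}; oatmeal, spinach drop out. There the calcium and vitamin C constraints are tight.
So tofu = 0.4175 servings, kale = 0.4493 servings.
Hence cost = 0.74·0.4175 + 1.18·0.4493 = $0.83912.

$0.839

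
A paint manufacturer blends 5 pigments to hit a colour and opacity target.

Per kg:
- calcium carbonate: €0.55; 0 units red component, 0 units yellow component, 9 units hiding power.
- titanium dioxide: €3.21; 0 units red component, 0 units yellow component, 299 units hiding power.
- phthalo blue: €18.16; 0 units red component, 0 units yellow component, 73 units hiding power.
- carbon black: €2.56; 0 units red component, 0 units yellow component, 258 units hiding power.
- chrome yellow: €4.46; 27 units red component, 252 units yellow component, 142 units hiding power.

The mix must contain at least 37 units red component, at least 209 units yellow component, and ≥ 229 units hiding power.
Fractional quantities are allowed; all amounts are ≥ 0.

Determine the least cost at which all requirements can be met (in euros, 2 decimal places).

€6.45

Let x1 = kg of calcium carbonate, x2 = kg of titanium dioxide, x3 = kg of phthalo blue, x4 = kg of carbon black, x5 = kg of chrome yellow.
Minimize 0.55x1 + 3.21x2 + 18.16x3 + 2.56x4 + 4.46x5 with:
  27x5 ≥ 37   (red component)
  252x5 ≥ 209   (yellow component)
  9x1 + 299x2 + 73x3 + 258x4 + 142x5 ≥ 229   (hiding power)
  x1, x2, x3, x4, x5 ≥ 0.
At the optimum only carbon black, chrome yellow are positive (calcium carbonate, titanium dioxide, phthalo blue = 0). There the red component and hiding power constraints are tight.
Optimal quantities: carbon black = 0.1334 kg, chrome yellow = 1.37 kg.
Cost = 2.56·0.1334 + 4.46·1.37 = 6.4517.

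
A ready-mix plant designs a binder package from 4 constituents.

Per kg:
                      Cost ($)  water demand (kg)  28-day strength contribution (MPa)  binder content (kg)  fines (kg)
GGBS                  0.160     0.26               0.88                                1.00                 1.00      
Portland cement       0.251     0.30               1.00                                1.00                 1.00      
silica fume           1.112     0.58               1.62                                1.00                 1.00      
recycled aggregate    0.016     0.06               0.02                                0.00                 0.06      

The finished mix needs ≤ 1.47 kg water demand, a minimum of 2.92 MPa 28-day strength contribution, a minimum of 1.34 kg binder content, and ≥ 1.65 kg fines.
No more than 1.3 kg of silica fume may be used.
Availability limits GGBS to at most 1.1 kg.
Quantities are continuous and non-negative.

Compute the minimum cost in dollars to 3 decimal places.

$0.666

Let x1 = kg of GGBS, x2 = kg of Portland cement, x3 = kg of silica fume, x4 = kg of recycled aggregate.
Minimize 0.16x1 + 0.251x2 + 1.112x3 + 0.016x4 subject to:
  0.26x1 + 0.3x2 + 0.58x3 + 0.06x4 ≤ 1.47   (water demand)
  0.88x1 + 1x2 + 1.62x3 + 0.02x4 ≥ 2.92   (28-day strength contribution)
  1x1 + 1x2 + 1x3 ≥ 1.34   (binder content)
  1x1 + 1x2 + 1x3 + 0.06x4 ≥ 1.65   (fines)
  x3 ≤ 1.3
  x1 ≤ 1.1
  x1, x2, x3, x4 ≥ 0.
The cheapest feasible vertex uses only GGBS, Portland cement; silica fume, recycled aggregate are not used. The 28-day strength contribution and the GGBS cap requirements are met with equality.
So GGBS = 1.1 kg, Portland cement = 1.952 kg.
Cost = 0.16·1.1 + 0.251·1.952 = 0.66595.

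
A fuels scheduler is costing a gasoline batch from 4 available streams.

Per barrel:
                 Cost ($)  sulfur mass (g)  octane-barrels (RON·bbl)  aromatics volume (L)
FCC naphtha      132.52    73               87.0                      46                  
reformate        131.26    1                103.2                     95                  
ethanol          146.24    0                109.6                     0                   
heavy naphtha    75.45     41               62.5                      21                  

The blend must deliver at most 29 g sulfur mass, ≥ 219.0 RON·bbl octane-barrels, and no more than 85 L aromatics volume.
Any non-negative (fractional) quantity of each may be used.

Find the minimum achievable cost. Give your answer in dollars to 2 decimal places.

Set it up as a linear program. Let x1 = barrels of FCC naphtha, x2 = barrels of reformate, x3 = barrels of ethanol, x4 = barrels of heavy naphtha.
min 132.52x1 + 131.26x2 + 146.24x3 + 75.45x4 with:
  73x1 + 1x2 + 41x4 ≤ 29   (sulfur mass)
  87x1 + 103.2x2 + 109.6x3 + 62.5x4 ≥ 219   (octane-barrels)
  46x1 + 95x2 + 21x4 ≤ 85   (aromatics volume)
  x1, x2, x3, x4 ≥ 0.
The optimal basis is {reformate, ethanol, heavy naphtha}; FCC naphtha drops out. The sulfur mass, octane-barrels, aromatics volume requirements are met with equality.
So reformate = 0.7424 barrels, ethanol = 0.9061 barrels, heavy naphtha = 0.6892 barrels.
Objective = 131.26·0.7424 + 146.24·0.9061 + 75.45·0.6892 = 281.9556.

$281.96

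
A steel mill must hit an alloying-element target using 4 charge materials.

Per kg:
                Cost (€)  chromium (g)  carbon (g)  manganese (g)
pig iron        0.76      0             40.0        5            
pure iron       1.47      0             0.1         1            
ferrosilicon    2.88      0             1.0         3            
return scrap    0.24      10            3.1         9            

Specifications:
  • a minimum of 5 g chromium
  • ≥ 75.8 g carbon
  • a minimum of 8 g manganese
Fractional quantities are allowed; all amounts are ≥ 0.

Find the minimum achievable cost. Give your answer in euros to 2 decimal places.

This is a linear program. Let x1 = kg of pig iron, x2 = kg of pure iron, x3 = kg of ferrosilicon, x4 = kg of return scrap.
Minimise 0.76x1 + 1.47x2 + 2.88x3 + 0.24x4 s.t.:
  10x4 ≥ 5   (chromium)
  40x1 + 0.1x2 + 1x3 + 3.1x4 ≥ 75.8   (carbon)
  5x1 + 1x2 + 3x3 + 9x4 ≥ 8   (manganese)
  x1, x2, x3, x4 ≥ 0.
The optimal basis is {pig iron, return scrap}; pure iron, ferrosilicon drop out. The chromium and carbon requirements are met with equality.
Solving gives x1 = 1.856, x4 = 0.5.
Cost = 0.76·1.856 + 0.24·0.5 = 1.5306.

€1.53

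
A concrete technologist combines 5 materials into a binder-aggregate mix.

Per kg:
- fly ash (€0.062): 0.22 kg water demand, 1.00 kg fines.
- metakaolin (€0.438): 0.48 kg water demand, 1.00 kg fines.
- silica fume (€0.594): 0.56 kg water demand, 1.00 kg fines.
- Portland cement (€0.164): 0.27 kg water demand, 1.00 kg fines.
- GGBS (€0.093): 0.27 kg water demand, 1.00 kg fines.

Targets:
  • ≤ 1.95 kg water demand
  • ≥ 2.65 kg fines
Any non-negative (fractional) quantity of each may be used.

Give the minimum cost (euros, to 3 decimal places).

Treat it as an LP. Let x1 = kg of fly ash, x2 = kg of metakaolin, x3 = kg of silica fume, x4 = kg of Portland cement, x5 = kg of GGBS.
Minimise 0.062x1 + 0.438x2 + 0.594x3 + 0.164x4 + 0.093x5 with:
  0.22x1 + 0.48x2 + 0.56x3 + 0.27x4 + 0.27x5 ≤ 1.95   (water demand)
  1x1 + 1x2 + 1x3 + 1x4 + 1x5 ≥ 2.65   (fines)
  x1, x2, x3, x4, x5 ≥ 0.
At the optimum only fly ash is positive (metakaolin, silica fume, Portland cement, GGBS = 0). Binding constraint: fines.
So fly ash = 2.65 kg.
Cost = 0.062·2.65 = 0.16430.

€0.164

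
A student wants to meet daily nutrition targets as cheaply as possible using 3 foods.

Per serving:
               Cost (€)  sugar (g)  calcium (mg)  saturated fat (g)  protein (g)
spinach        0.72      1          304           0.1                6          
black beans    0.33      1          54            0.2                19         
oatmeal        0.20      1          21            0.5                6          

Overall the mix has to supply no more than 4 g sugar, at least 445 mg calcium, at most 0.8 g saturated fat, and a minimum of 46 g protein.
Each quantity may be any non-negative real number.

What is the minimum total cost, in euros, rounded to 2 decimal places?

€1.47

Let x1 = servings of spinach, x2 = servings of black beans, x3 = servings of oatmeal.
Minimise 0.72x1 + 0.33x2 + 0.2x3 s.t.:
  1x1 + 1x2 + 1x3 ≤ 4   (sugar)
  304x1 + 54x2 + 21x3 ≥ 445   (calcium)
  0.1x1 + 0.2x2 + 0.5x3 ≤ 0.8   (saturated fat)
  6x1 + 19x2 + 6x3 ≥ 46   (protein)
  x1, x2, x3 ≥ 0.
The minimum-cost mix takes nothing from oatmeal — only spinach, black beans. There the calcium and protein constraints are tight.
Optimal quantities: spinach = 1.095 servings, black beans = 2.075 servings.
Objective = 0.72·1.095 + 0.33·2.075 = 1.4732.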